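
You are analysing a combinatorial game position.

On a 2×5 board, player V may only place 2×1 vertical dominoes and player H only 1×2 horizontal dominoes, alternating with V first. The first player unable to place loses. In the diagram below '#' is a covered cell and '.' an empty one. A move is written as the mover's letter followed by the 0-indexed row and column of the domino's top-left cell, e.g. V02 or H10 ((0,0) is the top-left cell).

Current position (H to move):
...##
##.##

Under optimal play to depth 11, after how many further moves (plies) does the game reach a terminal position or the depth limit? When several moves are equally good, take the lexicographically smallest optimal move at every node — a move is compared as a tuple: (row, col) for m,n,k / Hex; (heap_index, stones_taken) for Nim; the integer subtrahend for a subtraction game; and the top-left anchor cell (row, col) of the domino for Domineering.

p1 H@[...##/##.##]: H00[##.##/##.##]-1 H01[.####/##.##]+1*
p2 V@[.####/##.##] terminal -1; root [...##/##.##] d11

PV length from [...##/##.##]: 1 ply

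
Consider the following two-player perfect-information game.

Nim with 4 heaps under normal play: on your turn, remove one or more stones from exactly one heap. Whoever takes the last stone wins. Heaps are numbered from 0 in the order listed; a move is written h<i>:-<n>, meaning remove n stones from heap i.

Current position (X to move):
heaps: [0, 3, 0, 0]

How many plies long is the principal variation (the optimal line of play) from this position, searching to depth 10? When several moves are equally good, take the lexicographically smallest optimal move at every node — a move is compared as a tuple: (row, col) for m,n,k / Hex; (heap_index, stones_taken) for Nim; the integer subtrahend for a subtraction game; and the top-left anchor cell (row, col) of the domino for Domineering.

p1 X@[(0,3,0,0)]: h1:-1[(0,2,0,0)]-1 h1:-2[(0,1,0,0)]-1 h1:-3[(0,0,0,0)]+1*
p2 O@[(0,0,0,0)] terminal -1; root [(0,3,0,0)] d10

PV length from [(0,3,0,0)]: 1 ply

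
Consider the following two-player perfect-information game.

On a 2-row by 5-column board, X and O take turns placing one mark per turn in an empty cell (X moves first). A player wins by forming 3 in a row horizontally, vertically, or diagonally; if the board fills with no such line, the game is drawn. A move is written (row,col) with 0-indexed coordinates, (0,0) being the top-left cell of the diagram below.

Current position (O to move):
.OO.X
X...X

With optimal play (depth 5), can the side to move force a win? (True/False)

O winning at [.OO.X/X...X]: True

ply 1, O at .OO.X/X...X | (0,0)=+1→OOO.X/X...X*; (0,3)=+1→.OOOX/X...X; (1,1)=+1→.OO.X/XO..X; (1,2)=+1→.OO.X/X.O.X; (1,3)=+1→.OO.X/X..OX
ply 2: OOO.X/X...X is terminal -1 (X); from .OO.X/X...X depth 5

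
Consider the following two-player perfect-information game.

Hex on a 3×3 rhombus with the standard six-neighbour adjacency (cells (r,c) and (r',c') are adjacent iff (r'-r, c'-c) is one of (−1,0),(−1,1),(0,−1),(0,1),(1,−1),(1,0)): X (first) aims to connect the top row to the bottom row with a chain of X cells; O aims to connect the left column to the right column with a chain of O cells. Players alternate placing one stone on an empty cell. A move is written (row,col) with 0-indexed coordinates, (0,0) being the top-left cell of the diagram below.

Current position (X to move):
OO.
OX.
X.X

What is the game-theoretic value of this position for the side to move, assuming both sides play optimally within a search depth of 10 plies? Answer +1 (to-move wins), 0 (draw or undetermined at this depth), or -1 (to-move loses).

value(OO./OX./X.X, X) = +1

[OO./OX./X.X] X move#1: (0,2):+1/OOX/OX./X.X*, (1,2):-1/OO./OXX/X.X, (2,1):-1/OO./OX./XXX
[OOX/OX./X.X] end (terminal -1, O#2); searched OO./OX./X.X to 10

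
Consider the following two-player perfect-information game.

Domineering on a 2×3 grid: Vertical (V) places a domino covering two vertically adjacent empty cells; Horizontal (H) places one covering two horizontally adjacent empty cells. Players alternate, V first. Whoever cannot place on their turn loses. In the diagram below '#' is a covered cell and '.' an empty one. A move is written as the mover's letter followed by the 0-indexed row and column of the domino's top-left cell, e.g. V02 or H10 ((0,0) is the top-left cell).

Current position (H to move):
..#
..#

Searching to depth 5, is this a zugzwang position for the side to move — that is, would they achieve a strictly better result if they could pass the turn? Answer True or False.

zugzwang(..#/..#, H) = False

[..#/..#] H move#1: H00:+1/###/..#*, H10:+1/..#/###
[###/..#] end (terminal -1, V#2); searched ..#/..# to 5
if H skipped the turn, V would face:
~ [..#/..#] V move#1: V00:+1/#.#/#.#*, V01:+1/.##/.##
~ [#.#/#.#] end (terminal -1, H#2); searched ..#/..# to 5
compare (H): move=+1 vs pass=-1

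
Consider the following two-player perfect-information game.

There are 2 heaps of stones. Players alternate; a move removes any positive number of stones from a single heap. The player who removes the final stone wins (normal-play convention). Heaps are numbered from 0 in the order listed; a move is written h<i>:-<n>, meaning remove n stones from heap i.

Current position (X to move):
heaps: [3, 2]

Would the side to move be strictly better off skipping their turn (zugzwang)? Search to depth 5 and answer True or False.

zugzwang((3,2), X) = False

ply 1, X at (3,2) | h0:-1=+1→(2,2)*; h0:-2=-1→(1,2); h0:-3=-1→(0,2); h1:-1=-1→(3,1); h1:-2=-1→(3,0)
ply 2, O at (2,2) | h0:-1=-1→(1,2)*; h0:-2=-1→(0,2); h1:-1=-1→(2,1); h1:-2=-1→(2,0)
ply 3, X at (1,2) | h0:-1=-1→(0,2); h1:-1=+1→(1,1)*; h1:-2=-1→(1,0)
ply 4, O at (1,1) | h0:-1=-1→(0,1)*; h1:-1=-1→(1,0)
ply 5, X at (0,1) | h1:-1=+1→(0,0)*
ply 6: (0,0) is terminal -1 (O); from (3,2) depth 5
if X skipped the turn, O would face:
~ ply 1, O at (3,2) | h0:-1=+1→(2,2)*; h0:-2=-1→(1,2); h0:-3=-1→(0,2); h1:-1=-1→(3,1); h1:-2=-1→(3,0)
~ ply 2, X at (2,2) | h0:-1=-1→(1,2)*; h0:-2=-1→(0,2); h1:-1=-1→(2,1); h1:-2=-1→(2,0)
~ ply 3, O at (1,2) | h0:-1=-1→(0,2); h1:-1=+1→(1,1)*; h1:-2=-1→(1,0)
~ ply 4, X at (1,1) | h0:-1=-1→(0,1)*; h1:-1=-1→(1,0)
~ ply 5, O at (0,1) | h1:-1=+1→(0,0)*
~ ply 6: (0,0) is terminal -1 (X); from (3,2) depth 5
compare (X): move=+1 vs pass=-1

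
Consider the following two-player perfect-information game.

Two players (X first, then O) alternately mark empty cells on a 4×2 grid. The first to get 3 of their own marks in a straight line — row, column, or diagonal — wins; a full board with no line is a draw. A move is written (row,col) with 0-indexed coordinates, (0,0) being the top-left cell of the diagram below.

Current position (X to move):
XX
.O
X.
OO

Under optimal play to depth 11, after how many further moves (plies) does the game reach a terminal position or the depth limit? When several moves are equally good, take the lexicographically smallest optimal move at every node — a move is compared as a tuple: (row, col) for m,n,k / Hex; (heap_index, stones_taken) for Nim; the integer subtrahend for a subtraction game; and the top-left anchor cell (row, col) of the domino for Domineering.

PV length from [XX/.O/X./OO]: 1 ply

p1 X@[XX/.O/X./OO]: (1,0)[XX/XO/X./OO]+1* (2,1)[XX/.O/XX/OO]+0
p2 O@[XX/XO/X./OO] terminal -1; root [XX/.O/X./OO] d11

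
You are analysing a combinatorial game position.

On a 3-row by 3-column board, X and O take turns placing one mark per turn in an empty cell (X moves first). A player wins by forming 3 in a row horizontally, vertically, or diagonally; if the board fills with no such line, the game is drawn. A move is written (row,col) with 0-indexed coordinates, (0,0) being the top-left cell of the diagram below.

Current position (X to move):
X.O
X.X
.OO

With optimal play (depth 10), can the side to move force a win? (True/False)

p1 X@[X.O/X.X/.OO]: (0,1)[XXO/X.X/.OO]-1 (1,1)[X.O/XXX/.OO]+1* (2,0)[X.O/X.X/XOO]+1
p2 O@[X.O/XXX/.OO] terminal -1; root [X.O/X.X/.OO] d10

X winning at [X.O/X.X/.OO]: True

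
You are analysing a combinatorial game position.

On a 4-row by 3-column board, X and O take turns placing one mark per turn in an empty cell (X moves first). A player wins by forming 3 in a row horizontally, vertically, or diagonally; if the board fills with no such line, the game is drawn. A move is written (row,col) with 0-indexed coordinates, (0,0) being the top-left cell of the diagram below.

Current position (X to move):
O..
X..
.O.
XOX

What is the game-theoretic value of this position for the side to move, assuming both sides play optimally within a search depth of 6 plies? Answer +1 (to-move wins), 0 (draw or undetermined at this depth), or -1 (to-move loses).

p1 X@[O../X../.O./XOX]: (0,1)[OX./X../.O./XOX]-1 (0,2)[O.X/X../.O./XOX]-1 (1,1)[O../XX./.O./XOX]+1* (1,2)[O../X.X/.O./XOX]-1 (2,0)[O../X../XO./XOX]+1 (2,2)[O../X../.OX/XOX]-1
p2 O@[O../XX./.O./XOX]: (0,1)[OO./XX./.O./XOX]-1* (0,2)[O.O/XX./.O./XOX]-1 (1,2)[O../XXO/.O./XOX]-1 (2,0)[O../XX./OO./XOX]-1 (2,2)[O../XX./.OO/XOX]-1
p3 X@[OO./XX./.O./XOX]: (0,2)[OOX/XX./.O./XOX]+1* (1,2)[OO./XXX/.O./XOX]+1 (2,0)[OO./XX./XO./XOX]+1 (2,2)[OO./XX./.OX/XOX]-1
p4 O@[OOX/XX./.O./XOX]: (1,2)[OOX/XXO/.O./XOX]-1* (2,0)[OOX/XX./OO./XOX]-1 (2,2)[OOX/XX./.OO/XOX]-1
p5 X@[OOX/XXO/.O./XOX]: (2,0)[OOX/XXO/XO./XOX]+1* (2,2)[OOX/XXO/.OX/XOX]+0
p6 O@[OOX/XXO/XO./XOX] terminal -1; root [O../X../.O./XOX] d6

value(O../X../.O./XOX, X) = +1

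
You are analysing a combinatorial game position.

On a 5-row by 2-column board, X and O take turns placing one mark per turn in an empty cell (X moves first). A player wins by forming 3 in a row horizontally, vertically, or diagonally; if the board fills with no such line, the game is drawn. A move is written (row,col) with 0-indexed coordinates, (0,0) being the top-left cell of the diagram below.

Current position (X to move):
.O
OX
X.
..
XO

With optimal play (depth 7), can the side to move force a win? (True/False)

X winning at [.O/OX/X./../XO]: True

[.O/OX/X./../XO] X move#1: (0,0):+0/XO/OX/X./../XO, (2,1):+1/.O/OX/XX/../XO*, (3,0):+1/.O/OX/X./X./XO, (3,1):+1/.O/OX/X./.X/XO
[.O/OX/XX/../XO] O move#2: (0,0):-1/OO/OX/XX/../XO*, (3,0):-1/.O/OX/XX/O./XO, (3,1):-1/.O/OX/XX/.O/XO
[OO/OX/XX/../XO] X move#3: (3,0):+1/OO/OX/XX/X./XO*, (3,1):+1/OO/OX/XX/.X/XO
[OO/OX/XX/X./XO] end (terminal -1, O#4); searched .O/OX/X./../XO to 7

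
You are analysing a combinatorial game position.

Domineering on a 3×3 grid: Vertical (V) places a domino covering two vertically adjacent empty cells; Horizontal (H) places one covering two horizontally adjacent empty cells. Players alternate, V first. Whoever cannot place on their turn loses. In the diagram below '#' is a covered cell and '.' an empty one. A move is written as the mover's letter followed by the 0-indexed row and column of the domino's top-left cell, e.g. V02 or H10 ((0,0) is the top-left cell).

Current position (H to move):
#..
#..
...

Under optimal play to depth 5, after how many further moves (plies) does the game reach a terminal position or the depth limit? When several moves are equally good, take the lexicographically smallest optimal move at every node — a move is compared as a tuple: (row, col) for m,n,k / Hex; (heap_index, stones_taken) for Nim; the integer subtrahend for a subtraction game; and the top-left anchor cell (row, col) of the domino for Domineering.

PV length from [#../#../...]: 1 ply

p1 H@[#../#../...]: H01[###/#../...]-1 H11[#../###/...]+1* H20[#../#../##.]-1 H21[#../#../.##]-1
p2 V@[#../###/...] terminal -1; root [#../#../...] d5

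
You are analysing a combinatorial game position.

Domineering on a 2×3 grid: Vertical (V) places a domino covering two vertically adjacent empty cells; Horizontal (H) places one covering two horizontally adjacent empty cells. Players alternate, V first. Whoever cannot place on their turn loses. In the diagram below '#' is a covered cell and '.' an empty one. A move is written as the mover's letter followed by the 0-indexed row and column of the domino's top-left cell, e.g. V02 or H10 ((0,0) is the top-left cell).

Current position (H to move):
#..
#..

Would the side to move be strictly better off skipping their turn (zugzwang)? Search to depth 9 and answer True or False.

zugzwang(#../#.., H) = False

[#../#..] H move#1: H01:+1/###/#..*, H11:+1/#../###
[###/#..] end (terminal -1, V#2); searched #../#.. to 9
if H skipped the turn, V would face:
~ [#../#..] V move#1: V01:+1/##./##.*, V02:+1/#.#/#.#
~ [##./##.] end (terminal -1, H#2); searched #../#.. to 9
compare (H): move=+1 vs pass=-1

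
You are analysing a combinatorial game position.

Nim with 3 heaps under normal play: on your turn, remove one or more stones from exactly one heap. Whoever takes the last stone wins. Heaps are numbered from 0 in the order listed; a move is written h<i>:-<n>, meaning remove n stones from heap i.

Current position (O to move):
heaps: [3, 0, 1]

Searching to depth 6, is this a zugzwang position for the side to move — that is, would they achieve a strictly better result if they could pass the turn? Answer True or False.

p1 O@[(3,0,1)]: h0:-1[(2,0,1)]-1 h0:-2[(1,0,1)]+1* h0:-3[(0,0,1)]-1 h2:-1[(3,0,0)]-1
p2 X@[(1,0,1)]: h0:-1[(0,0,1)]-1* h2:-1[(1,0,0)]-1
p3 O@[(0,0,1)]: h2:-1[(0,0,0)]+1*
p4 X@[(0,0,0)] terminal -1; root [(3,0,1)] d6
pass branch (X moves first from the same position):
  | p1 X@[(3,0,1)]: h0:-1[(2,0,1)]-1 h0:-2[(1,0,1)]+1* h0:-3[(0,0,1)]-1 h2:-1[(3,0,0)]-1
  | p2 O@[(1,0,1)]: h0:-1[(0,0,1)]-1* h2:-1[(1,0,0)]-1
  | p3 X@[(0,0,1)]: h2:-1[(0,0,0)]+1*
  | p4 O@[(0,0,0)] terminal -1; root [(3,0,1)] d6
O moving scores +1; O passing scores -1

zugzwang((3,0,1), O) = False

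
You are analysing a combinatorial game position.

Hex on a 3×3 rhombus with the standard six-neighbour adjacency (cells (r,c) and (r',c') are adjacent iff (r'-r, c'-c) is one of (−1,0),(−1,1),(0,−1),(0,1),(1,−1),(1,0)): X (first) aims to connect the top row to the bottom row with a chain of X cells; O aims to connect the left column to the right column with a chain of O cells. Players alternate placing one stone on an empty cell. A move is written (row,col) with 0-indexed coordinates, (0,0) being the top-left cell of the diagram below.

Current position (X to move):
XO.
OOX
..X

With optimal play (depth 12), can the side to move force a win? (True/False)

[XO./OOX/..X] X move#1: (0,2):+1/XOX/OOX/..X*, (2,0):-1/XO./OOX/X.X, (2,1):-1/XO./OOX/.XX
[XOX/OOX/..X] end (terminal -1, O#2); searched XO./OOX/..X to 12

X winning at [XO./OOX/..X]: True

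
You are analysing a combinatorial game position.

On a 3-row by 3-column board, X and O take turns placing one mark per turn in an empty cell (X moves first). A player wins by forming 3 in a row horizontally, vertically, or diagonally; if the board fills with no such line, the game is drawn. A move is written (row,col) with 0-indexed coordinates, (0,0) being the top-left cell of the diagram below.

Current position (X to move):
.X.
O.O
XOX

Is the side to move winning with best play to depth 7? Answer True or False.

ply 1, X at .X./O.O/XOX | (0,0)=-1→XX./O.O/XOX; (0,2)=-1→.XX/O.O/XOX; (1,1)=+1→.X./OXO/XOX*
ply 2, O at .X./OXO/XOX | (0,0)=-1→OX./OXO/XOX*; (0,2)=-1→.XO/OXO/XOX
ply 3, X at OX./OXO/XOX | (0,2)=+1→OXX/OXO/XOX*
ply 4: OXX/OXO/XOX is terminal -1 (O); from .X./O.O/XOX depth 7

X winning at [.X./O.O/XOX]: True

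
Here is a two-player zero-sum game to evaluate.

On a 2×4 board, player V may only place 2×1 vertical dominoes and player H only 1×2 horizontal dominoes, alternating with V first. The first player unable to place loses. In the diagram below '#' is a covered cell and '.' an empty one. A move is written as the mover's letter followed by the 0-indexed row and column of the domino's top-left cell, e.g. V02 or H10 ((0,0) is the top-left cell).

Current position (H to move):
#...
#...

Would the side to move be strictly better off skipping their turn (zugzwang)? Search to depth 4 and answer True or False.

ply 1, H at #.../#... | H01=+1→###./#...*; H02=+1→#.##/#...; H11=+1→#.../###.; H12=+1→#.../#.##
ply 2, V at ###./#... | V03=-1→####/#..#*
ply 3, H at ####/#..# | H11=+1→####/####*
ply 4: ####/#### is terminal -1 (V); from #.../#... depth 4
if H skipped the turn, V would face:
~ ply 1, V at #.../#... | V01=-1→##../##..; V02=+1→#.#./#.#.*; V03=-1→#..#/#..#
~ ply 2: #.#./#.#. is terminal -1 (H); from #.../#... depth 4
compare (H): move=+1 vs pass=-1

zugzwang(#.../#..., H) = False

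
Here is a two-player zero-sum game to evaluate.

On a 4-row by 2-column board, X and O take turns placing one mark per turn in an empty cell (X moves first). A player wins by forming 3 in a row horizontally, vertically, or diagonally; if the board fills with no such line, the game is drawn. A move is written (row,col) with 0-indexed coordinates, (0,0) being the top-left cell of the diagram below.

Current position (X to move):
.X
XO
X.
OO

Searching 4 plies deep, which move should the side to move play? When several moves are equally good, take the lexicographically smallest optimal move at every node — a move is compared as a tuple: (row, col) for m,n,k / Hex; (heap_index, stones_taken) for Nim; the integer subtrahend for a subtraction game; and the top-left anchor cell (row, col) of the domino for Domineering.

p1 X@[.X/XO/X./OO]: (0,0)[XX/XO/X./OO]+1* (2,1)[.X/XO/XX/OO]+0
p2 O@[XX/XO/X./OO] terminal -1; root [.X/XO/X./OO] d4

X's best at [.X/XO/X./OO]: (0,0)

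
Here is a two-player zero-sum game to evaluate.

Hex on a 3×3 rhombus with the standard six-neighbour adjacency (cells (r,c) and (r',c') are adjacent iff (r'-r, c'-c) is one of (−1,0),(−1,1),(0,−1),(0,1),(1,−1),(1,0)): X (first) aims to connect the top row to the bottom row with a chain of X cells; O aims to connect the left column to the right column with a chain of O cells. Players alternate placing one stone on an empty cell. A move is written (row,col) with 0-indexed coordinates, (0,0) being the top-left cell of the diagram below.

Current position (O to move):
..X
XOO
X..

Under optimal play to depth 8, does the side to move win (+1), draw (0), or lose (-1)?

ply 1, O at ..X/XOO/X.. | (0,0)=-1→O.X/XOO/X..*; (0,1)=-1→.OX/XOO/X..; (2,1)=-1→..X/XOO/XO.; (2,2)=-1→..X/XOO/X.O
ply 2, X at O.X/XOO/X.. | (0,1)=+1→OXX/XOO/X..*; (2,1)=-1→O.X/XOO/XX.; (2,2)=-1→O.X/XOO/X.X
ply 3: OXX/XOO/X.. is terminal -1 (O); from ..X/XOO/X.. depth 8

value(..X/XOO/X.., O) = -1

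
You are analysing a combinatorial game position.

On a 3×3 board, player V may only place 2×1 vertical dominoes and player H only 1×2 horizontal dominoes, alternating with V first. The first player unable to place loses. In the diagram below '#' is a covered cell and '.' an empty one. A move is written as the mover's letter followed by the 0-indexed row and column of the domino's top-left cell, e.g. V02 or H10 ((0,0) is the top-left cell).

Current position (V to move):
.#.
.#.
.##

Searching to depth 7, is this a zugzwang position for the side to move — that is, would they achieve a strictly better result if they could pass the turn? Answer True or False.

zugzwang(.#./.#./.##, V) = False

p1 V@[.#./.#./.##]: V00[##./##./.##]+1* V02[.##/.##/.##]+1 V10[.#./##./###]+1
p2 H@[##./##./.##] terminal -1; root [.#./.#./.##] d7
if V skipped the turn, H would face:
~ p1 H@[.#./.#./.##] terminal -1; root [.#./.#./.##] d7
compare (V): move=+1 vs pass=+1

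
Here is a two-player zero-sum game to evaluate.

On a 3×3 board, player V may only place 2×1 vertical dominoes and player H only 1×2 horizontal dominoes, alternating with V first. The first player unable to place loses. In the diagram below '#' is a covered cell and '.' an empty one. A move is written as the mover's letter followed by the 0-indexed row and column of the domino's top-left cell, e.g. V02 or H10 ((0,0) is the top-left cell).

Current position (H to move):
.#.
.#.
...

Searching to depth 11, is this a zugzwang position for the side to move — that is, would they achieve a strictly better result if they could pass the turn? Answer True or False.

ply 1, H at .#./.#./... | H20=-1→.#./.#./##.*; H21=-1→.#./.#./.##
ply 2, V at .#./.#./##. | V00=+1→##./##./##.*; V02=+1→.##/.##/##.; V12=+1→.#./.##/###
ply 3: ##./##./##. is terminal -1 (H); from .#./.#./... depth 11
pass branch (V moves first from the same position):
  | ply 1, V at .#./.#./... | V00=+1→##./##./...*; V02=+1→.##/.##/...; V10=+1→.#./##./#..; V12=+1→.#./.##/..#
  | ply 2, H at ##./##./... | H20=-1→##./##./##.*; H21=-1→##./##./.##
  | ply 3, V at ##./##./##. | V02=+1→###/###/##.*; V12=+1→##./###/###
  | ply 4: ###/###/##. is terminal -1 (H); from .#./.#./... depth 11
H moving scores -1; H passing scores -1

zugzwang(.#./.#./..., H) = False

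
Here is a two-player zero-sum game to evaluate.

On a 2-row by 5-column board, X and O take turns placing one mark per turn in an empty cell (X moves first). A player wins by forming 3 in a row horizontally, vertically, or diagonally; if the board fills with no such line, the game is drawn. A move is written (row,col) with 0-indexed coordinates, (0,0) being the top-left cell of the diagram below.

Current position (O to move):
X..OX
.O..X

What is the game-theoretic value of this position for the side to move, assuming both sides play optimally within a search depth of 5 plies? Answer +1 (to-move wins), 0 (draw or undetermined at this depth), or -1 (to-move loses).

value(X..OX/.O..X, O) = +1

p1 O@[X..OX/.O..X]: (0,1)[XO.OX/.O..X]+1* (0,2)[X.OOX/.O..X]+1 (1,0)[X..OX/OO..X]+0 (1,2)[X..OX/.OO.X]+1 (1,3)[X..OX/.O.OX]+0
p2 X@[XO.OX/.O..X]: (0,2)[XOXOX/.O..X]-1* (1,0)[XO.OX/XO..X]-1 (1,2)[XO.OX/.OX.X]-1 (1,3)[XO.OX/.O.XX]-1
p3 O@[XOXOX/.O..X]: (1,0)[XOXOX/OO..X]+0 (1,2)[XOXOX/.OO.X]+1* (1,3)[XOXOX/.O.OX]+0
p4 X@[XOXOX/.OO.X]: (1,0)[XOXOX/XOO.X]-1* (1,3)[XOXOX/.OOXX]-1
p5 O@[XOXOX/XOO.X]: (1,3)[XOXOX/XOOOX]+1*
p6 X@[XOXOX/XOOOX] terminal -1; root [X..OX/.O..X] d5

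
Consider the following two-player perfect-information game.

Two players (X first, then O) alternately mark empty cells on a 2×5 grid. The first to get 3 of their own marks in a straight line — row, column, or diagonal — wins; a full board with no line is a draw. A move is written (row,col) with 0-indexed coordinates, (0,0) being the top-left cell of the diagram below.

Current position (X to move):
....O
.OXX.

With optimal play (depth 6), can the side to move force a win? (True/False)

[....O/.OXX.] X move#1: (0,0):+0/X...O/.OXX., (0,1):+1/.X..O/.OXX.*, (0,2):+1/..X.O/.OXX., (0,3):+0/...XO/.OXX., (1,0):+0/....O/XOXX., (1,4):+1/....O/.OXXX
[.X..O/.OXX.] O move#2: (0,0):-1/OX..O/.OXX.*, (0,2):-1/.XO.O/.OXX., (0,3):-1/.X.OO/.OXX., (1,0):-1/.X..O/OOXX., (1,4):-1/.X..O/.OXXO
[OX..O/.OXX.] X move#3: (0,2):+1/OXX.O/.OXX.*, (0,3):+1/OX.XO/.OXX., (1,0):+0/OX..O/XOXX., (1,4):+1/OX..O/.OXXX
[OXX.O/.OXX.] O move#4: (0,3):-1/OXXOO/.OXX.*, (1,0):-1/OXX.O/OOXX., (1,4):-1/OXX.O/.OXXO
[OXXOO/.OXX.] X move#5: (1,0):+0/OXXOO/XOXX., (1,4):+1/OXXOO/.OXXX*
[OXXOO/.OXXX] end (terminal -1, O#6); searched ....O/.OXX. to 6

X winning at [....O/.OXX.]: True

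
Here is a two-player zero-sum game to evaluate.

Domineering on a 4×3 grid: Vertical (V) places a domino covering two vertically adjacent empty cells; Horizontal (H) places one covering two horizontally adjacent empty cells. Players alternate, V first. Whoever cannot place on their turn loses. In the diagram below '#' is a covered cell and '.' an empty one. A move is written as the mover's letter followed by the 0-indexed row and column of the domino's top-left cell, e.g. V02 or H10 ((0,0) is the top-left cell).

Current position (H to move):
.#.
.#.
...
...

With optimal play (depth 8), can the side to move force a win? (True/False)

H winning at [.#./.#./.../...]: False

p1 H@[.#./.#./.../...]: H20[.#./.#./##./...]-1* H21[.#./.#./.##/...]-1 H30[.#./.#./.../##.]-1 H31[.#./.#./.../.##]-1
p2 V@[.#./.#./##./...]: V00[##./##./##./...]+1* V02[.##/.##/##./...]+1 V12[.#./.##/###/...]+1 V22[.#./.#./###/..#]+1
p3 H@[##./##./##./...]: H30[##./##./##./##.]-1* H31[##./##./##./.##]-1
p4 V@[##./##./##./##.]: V02[###/###/##./##.]+1* V12[##./###/###/##.]+1 V22[##./##./###/###]+1
p5 H@[###/###/##./##.] terminal -1; root [.#./.#./.../...] d8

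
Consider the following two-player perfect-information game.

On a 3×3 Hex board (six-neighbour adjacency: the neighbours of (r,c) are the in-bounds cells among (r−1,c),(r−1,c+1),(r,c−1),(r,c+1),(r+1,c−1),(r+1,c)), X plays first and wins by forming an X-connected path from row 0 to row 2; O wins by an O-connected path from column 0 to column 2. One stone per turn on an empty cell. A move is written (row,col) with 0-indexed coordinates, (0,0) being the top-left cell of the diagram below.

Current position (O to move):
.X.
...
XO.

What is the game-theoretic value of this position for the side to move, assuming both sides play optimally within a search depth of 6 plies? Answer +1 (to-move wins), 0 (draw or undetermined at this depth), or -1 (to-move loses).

value(.X./.../XO., O) = -1

p1 O@[.X./.../XO.]: (0,0)[OX./.../XO.]-1* (0,2)[.XO/.../XO.]-1 (1,0)[.X./O../XO.]-1 (1,1)[.X./.O./XO.]-1 (1,2)[.X./..O/XO.]-1 (2,2)[.X./.../XOO]-1
p2 X@[OX./.../XO.]: (0,2)[OXX/.../XO.]+1* (1,0)[OX./X../XO.]+1 (1,1)[OX./.X./XO.]+1 (1,2)[OX./..X/XO.]+1 (2,2)[OX./.../XOX]+1
p3 O@[OXX/.../XO.]: (1,0)[OXX/O../XO.]-1* (1,1)[OXX/.O./XO.]-1 (1,2)[OXX/..O/XO.]-1 (2,2)[OXX/.../XOO]-1
p4 X@[OXX/O../XO.]: (1,1)[OXX/OX./XO.]+1* (1,2)[OXX/O.X/XO.]+1 (2,2)[OXX/O../XOX]+1
p5 O@[OXX/OX./XO.] terminal -1; root [.X./.../XO.] d6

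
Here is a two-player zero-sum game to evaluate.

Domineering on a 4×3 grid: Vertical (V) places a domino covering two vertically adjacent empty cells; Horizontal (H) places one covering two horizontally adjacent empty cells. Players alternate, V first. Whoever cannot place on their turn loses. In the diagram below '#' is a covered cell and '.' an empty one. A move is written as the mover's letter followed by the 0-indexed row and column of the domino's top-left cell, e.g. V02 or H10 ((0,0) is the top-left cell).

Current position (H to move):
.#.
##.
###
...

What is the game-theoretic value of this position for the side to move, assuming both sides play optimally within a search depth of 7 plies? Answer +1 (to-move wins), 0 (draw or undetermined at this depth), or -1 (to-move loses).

[.#./##./###/...] H move#1: H30:-1/.#./##./###/##.*, H31:-1/.#./##./###/.##
[.#./##./###/##.] V move#2: V02:+1/.##/###/###/##.*
[.##/###/###/##.] end (terminal -1, H#3); searched .#./##./###/... to 7

value(.#./##./###/..., H) = -1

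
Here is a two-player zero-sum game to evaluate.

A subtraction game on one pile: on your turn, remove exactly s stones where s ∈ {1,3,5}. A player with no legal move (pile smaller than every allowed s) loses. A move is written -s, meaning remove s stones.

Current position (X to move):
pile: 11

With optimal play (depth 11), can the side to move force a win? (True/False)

X winning at [11]: True

[11] X move#1: -1:+1/10*, -3:+1/8, -5:+1/6
[10] O move#2: -1:-1/9*, -3:-1/7, -5:-1/5
[9] X move#3: -1:+1/8*, -3:+1/6, -5:+1/4
[8] O move#4: -1:-1/7*, -3:-1/5, -5:-1/3
[7] X move#5: -1:+1/6*, -3:+1/4, -5:+1/2
[6] O move#6: -1:-1/5*, -3:-1/3, -5:-1/1
[5] X move#7: -1:+1/4*, -3:+1/2, -5:+1/0
[4] O move#8: -1:-1/3*, -3:-1/1
[3] X move#9: -1:+1/2*, -3:+1/0
[2] O move#10: -1:-1/1*
[1] X move#11: -1:+1/0*
[0] end (terminal -1, O#12); searched 11 to 11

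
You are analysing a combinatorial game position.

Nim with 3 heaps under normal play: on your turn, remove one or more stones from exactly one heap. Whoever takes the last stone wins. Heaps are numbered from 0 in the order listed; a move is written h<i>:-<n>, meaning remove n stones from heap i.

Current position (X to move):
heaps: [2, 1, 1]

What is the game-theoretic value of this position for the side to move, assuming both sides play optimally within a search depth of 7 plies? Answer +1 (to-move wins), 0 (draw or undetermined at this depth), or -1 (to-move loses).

[(2,1,1)] X move#1: h0:-1:-1/(1,1,1), h0:-2:+1/(0,1,1)*, h1:-1:-1/(2,0,1), h2:-1:-1/(2,1,0)
[(0,1,1)] O move#2: h1:-1:-1/(0,0,1)*, h2:-1:-1/(0,1,0)
[(0,0,1)] X move#3: h2:-1:+1/(0,0,0)*
[(0,0,0)] end (terminal -1, O#4); searched (2,1,1) to 7

value((2,1,1), X) = +1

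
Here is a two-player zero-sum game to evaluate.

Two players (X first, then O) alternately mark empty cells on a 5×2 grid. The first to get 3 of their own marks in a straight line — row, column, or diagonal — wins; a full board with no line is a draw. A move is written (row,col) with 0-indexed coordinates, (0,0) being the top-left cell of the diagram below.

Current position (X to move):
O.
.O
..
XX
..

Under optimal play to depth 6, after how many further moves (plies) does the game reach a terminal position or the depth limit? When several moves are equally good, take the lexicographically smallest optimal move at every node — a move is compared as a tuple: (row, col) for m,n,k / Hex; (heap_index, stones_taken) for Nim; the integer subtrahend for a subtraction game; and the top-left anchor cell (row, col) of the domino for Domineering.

ply 1, X at O./.O/../XX/.. | (0,1)=+0→OX/.O/../XX/..; (1,0)=+0→O./XO/../XX/..; (2,0)=+1→O./.O/X./XX/..*; (2,1)=+1→O./.O/.X/XX/..; (4,0)=+0→O./.O/../XX/X.; (4,1)=+0→O./.O/../XX/.X
ply 2, O at O./.O/X./XX/.. | (0,1)=-1→OO/.O/X./XX/..*; (1,0)=-1→O./OO/X./XX/..; (2,1)=-1→O./.O/XO/XX/..; (4,0)=-1→O./.O/X./XX/O.; (4,1)=-1→O./.O/X./XX/.O
ply 3, X at OO/.O/X./XX/.. | (1,0)=+1→OO/XO/X./XX/..*; (2,1)=+1→OO/.O/XX/XX/..; (4,0)=+1→OO/.O/X./XX/X.; (4,1)=-1→OO/.O/X./XX/.X
ply 4: OO/XO/X./XX/.. is terminal -1 (O); from O./.O/../XX/.. depth 6

PV length from [O./.O/../XX/..]: 3 plies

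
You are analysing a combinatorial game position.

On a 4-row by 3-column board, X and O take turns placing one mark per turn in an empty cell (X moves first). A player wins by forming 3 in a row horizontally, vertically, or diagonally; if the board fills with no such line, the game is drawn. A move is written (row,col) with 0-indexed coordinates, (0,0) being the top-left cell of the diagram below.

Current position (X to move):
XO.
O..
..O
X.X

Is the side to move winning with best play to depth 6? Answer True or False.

p1 X@[XO./O../..O/X.X]: (0,2)[XOX/O../..O/X.X]+0 (1,1)[XO./OX./..O/X.X]+0 (1,2)[XO./O.X/..O/X.X]+1* (2,0)[XO./O../X.O/X.X]+0 (2,1)[XO./O../.XO/X.X]+1 (3,1)[XO./O../..O/XXX]+1
p2 O@[XO./O.X/..O/X.X]: (0,2)[XOO/O.X/..O/X.X]-1* (1,1)[XO./OOX/..O/X.X]-1 (2,0)[XO./O.X/O.O/X.X]-1 (2,1)[XO./O.X/.OO/X.X]-1 (3,1)[XO./O.X/..O/XOX]-1
p3 X@[XOO/O.X/..O/X.X]: (1,1)[XOO/OXX/..O/X.X]+1* (2,0)[XOO/O.X/X.O/X.X]+1 (2,1)[XOO/O.X/.XO/X.X]+1 (3,1)[XOO/O.X/..O/XXX]+1
p4 O@[XOO/OXX/..O/X.X]: (2,0)[XOO/OXX/O.O/X.X]-1* (2,1)[XOO/OXX/.OO/X.X]-1 (3,1)[XOO/OXX/..O/XOX]-1
p5 X@[XOO/OXX/O.O/X.X]: (2,1)[XOO/OXX/OXO/X.X]+1* (3,1)[XOO/OXX/O.O/XXX]+1
p6 O@[XOO/OXX/OXO/X.X] terminal -1; root [XO./O../..O/X.X] d6

X winning at [XO./O../..O/X.X]: True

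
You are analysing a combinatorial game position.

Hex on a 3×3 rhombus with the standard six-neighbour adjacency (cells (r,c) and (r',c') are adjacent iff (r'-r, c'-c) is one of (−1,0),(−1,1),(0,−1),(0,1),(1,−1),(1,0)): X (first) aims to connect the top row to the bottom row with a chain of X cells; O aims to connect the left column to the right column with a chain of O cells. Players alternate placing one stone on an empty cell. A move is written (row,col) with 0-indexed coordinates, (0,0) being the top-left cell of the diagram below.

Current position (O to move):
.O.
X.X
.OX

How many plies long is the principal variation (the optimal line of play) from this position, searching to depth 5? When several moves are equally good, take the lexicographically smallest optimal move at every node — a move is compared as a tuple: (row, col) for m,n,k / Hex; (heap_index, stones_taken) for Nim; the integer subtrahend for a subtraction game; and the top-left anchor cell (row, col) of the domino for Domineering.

PV length from [.O./X.X/.OX]: 2 plies

p1 O@[.O./X.X/.OX]: (0,0)[OO./X.X/.OX]-1* (0,2)[.OO/X.X/.OX]-1 (1,1)[.O./XOX/.OX]-1 (2,0)[.O./X.X/OOX]-1
p2 X@[OO./X.X/.OX]: (0,2)[OOX/X.X/.OX]+1* (1,1)[OO./XXX/.OX]-1 (2,0)[OO./X.X/XOX]-1
p3 O@[OOX/X.X/.OX] terminal -1; root [.O./X.X/.OX] d5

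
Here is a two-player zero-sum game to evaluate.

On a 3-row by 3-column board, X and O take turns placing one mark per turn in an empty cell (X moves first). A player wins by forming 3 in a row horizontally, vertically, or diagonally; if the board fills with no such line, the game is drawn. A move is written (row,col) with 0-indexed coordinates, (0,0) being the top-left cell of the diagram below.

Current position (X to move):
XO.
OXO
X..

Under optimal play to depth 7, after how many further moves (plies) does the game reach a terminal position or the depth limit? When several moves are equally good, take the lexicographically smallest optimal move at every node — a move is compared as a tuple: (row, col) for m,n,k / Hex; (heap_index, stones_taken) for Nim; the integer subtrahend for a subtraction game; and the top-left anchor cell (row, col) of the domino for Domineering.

PV length from [XO./OXO/X..]: 1 ply

p1 X@[XO./OXO/X..]: (0,2)[XOX/OXO/X..]+1* (2,1)[XO./OXO/XX.]+1 (2,2)[XO./OXO/X.X]+1
p2 O@[XOX/OXO/X..] terminal -1; root [XO./OXO/X..] d7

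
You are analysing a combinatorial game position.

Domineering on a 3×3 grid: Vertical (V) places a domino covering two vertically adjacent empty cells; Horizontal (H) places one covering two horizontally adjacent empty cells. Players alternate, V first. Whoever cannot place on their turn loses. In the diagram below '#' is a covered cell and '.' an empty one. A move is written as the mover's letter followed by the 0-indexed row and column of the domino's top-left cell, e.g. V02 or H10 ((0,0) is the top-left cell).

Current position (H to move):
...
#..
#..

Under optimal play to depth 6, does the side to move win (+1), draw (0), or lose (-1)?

value(.../#../#.., H) = +1

p1 H@[.../#../#..]: H00[##./#../#..]-1 H01[.##/#../#..]-1 H11[.../###/#..]+1* H21[.../#../###]-1
p2 V@[.../###/#..] terminal -1; root [.../#../#..] d6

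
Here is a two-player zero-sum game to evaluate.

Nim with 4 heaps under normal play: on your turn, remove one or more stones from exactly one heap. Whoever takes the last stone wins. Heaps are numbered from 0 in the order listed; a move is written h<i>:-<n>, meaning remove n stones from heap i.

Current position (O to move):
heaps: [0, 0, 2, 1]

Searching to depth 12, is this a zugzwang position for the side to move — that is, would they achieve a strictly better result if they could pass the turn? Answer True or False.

ply 1, O at (0,0,2,1) | h2:-1=+1→(0,0,1,1)*; h2:-2=-1→(0,0,0,1); h3:-1=-1→(0,0,2,0)
ply 2, X at (0,0,1,1) | h2:-1=-1→(0,0,0,1)*; h3:-1=-1→(0,0,1,0)
ply 3, O at (0,0,0,1) | h3:-1=+1→(0,0,0,0)*
ply 4: (0,0,0,0) is terminal -1 (X); from (0,0,2,1) depth 12
suppose O passes — search the same position with X to move:
pass> ply 1, X at (0,0,2,1) | h2:-1=+1→(0,0,1,1)*; h2:-2=-1→(0,0,0,1); h3:-1=-1→(0,0,2,0)
pass> ply 2, O at (0,0,1,1) | h2:-1=-1→(0,0,0,1)*; h3:-1=-1→(0,0,1,0)
pass> ply 3, X at (0,0,0,1) | h3:-1=+1→(0,0,0,0)*
pass> ply 4: (0,0,0,0) is terminal -1 (O); from (0,0,2,1) depth 12
for O: play +1, pass -1

zugzwang((0,0,2,1), O) = False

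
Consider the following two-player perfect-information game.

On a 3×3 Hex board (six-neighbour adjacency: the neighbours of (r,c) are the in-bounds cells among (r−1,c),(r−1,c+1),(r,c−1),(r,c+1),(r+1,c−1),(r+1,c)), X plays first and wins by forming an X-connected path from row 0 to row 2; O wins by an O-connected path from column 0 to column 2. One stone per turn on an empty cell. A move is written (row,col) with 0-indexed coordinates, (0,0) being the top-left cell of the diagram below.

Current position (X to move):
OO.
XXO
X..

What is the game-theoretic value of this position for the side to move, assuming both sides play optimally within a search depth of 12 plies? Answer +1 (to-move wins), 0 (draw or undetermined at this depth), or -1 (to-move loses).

value(OO./XXO/X.., X) = +1

ply 1, X at OO./XXO/X.. | (0,2)=+1→OOX/XXO/X..*; (2,1)=-1→OO./XXO/XX.; (2,2)=-1→OO./XXO/X.X
ply 2: OOX/XXO/X.. is terminal -1 (O); from OO./XXO/X.. depth 12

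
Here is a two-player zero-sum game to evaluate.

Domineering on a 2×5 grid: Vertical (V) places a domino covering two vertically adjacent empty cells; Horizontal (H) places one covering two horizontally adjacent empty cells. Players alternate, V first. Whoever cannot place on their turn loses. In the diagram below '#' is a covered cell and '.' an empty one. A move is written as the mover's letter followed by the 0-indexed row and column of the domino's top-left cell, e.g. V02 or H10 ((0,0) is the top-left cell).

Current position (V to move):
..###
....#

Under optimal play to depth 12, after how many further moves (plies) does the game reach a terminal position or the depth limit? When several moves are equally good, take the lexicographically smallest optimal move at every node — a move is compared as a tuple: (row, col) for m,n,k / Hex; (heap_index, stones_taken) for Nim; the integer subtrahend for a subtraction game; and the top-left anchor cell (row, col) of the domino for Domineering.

ply 1, V at ..###/....# | V00=-1→#.###/#...#; V01=+1→.####/.#..#*
ply 2, H at .####/.#..# | H12=-1→.####/.####*
ply 3, V at .####/.#### | V00=+1→#####/#####*
ply 4: #####/##### is terminal -1 (H); from ..###/....# depth 12

PV length from [..###/....#]: 3 plies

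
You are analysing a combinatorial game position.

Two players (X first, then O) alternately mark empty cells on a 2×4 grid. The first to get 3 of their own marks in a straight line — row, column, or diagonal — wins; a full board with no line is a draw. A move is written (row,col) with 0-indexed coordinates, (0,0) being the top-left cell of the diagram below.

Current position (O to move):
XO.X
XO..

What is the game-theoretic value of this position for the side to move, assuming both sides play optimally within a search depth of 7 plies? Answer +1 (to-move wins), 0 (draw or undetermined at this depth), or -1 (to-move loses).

p1 O@[XO.X/XO..]: (0,2)[XOOX/XO..]+0* (1,2)[XO.X/XOO.]+0 (1,3)[XO.X/XO.O]+0
p2 X@[XOOX/XO..]: (1,2)[XOOX/XOX.]+0* (1,3)[XOOX/XO.X]+0
p3 O@[XOOX/XOX.]: (1,3)[XOOX/XOXO]+0*
p4 X@[XOOX/XOXO] terminal +0; root [XO.X/XO..] d7

value(XO.X/XO.., O) = 0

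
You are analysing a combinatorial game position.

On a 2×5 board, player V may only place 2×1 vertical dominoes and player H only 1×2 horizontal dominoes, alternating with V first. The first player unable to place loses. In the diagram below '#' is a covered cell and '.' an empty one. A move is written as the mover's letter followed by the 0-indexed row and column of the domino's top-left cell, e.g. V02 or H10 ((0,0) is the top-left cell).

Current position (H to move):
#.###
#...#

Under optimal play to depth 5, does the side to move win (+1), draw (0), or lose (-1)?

value(#.###/#...#, H) = +1

[#.###/#...#] H move#1: H11:+1/#.###/###.#*, H12:-1/#.###/#.###
[#.###/###.#] end (terminal -1, V#2); searched #.###/#...# to 5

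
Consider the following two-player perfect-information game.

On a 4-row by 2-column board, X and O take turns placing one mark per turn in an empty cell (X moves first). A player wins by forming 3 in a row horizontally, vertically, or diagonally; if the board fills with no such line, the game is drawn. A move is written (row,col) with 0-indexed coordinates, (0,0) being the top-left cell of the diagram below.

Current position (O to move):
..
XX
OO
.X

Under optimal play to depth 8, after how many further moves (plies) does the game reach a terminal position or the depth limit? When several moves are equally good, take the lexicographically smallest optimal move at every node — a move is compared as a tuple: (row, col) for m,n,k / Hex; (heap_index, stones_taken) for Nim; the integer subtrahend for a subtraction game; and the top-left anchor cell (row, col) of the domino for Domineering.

p1 O@[../XX/OO/.X]: (0,0)[O./XX/OO/.X]+0* (0,1)[.O/XX/OO/.X]+0 (3,0)[../XX/OO/OX]+0
p2 X@[O./XX/OO/.X]: (0,1)[OX/XX/OO/.X]+0* (3,0)[O./XX/OO/XX]+0
p3 O@[OX/XX/OO/.X]: (3,0)[OX/XX/OO/OX]+0*
p4 X@[OX/XX/OO/OX] terminal +0; root [../XX/OO/.X] d8

PV length from [../XX/OO/.X]: 3 plies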